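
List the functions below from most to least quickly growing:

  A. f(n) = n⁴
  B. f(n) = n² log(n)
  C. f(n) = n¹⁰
C > A > B

Comparing growth rates:
C = n¹⁰ is O(n¹⁰)
A = n⁴ is O(n⁴)
B = n² log(n) is O(n² log n)

Therefore, the order from fastest to slowest is: C > A > B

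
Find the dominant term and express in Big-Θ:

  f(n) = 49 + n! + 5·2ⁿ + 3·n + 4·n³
Θ(n!)

Order the terms by growth rate: 49 ≺ 3·n ≺ 4·n³ ≺ 5·2ⁿ ≺ n!.
The fastest-growing term n! dominates as n → ∞; dropping its constant factor gives Θ(n!).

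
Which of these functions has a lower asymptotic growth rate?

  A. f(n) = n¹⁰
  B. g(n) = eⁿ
A

f(n) = n¹⁰ is O(n¹⁰), while g(n) = eⁿ is O(eⁿ).
Since O(n¹⁰) grows slower than O(eⁿ), f(n) is dominated.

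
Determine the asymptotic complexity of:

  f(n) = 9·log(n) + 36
O(log n)

The dominant term in 9·log(n) + 36 is 9·log(n), which is Θ(log n).
Lower-order terms (36) are asymptotically negligible.
Constants are absorbed, so the tightest bound is O(log n).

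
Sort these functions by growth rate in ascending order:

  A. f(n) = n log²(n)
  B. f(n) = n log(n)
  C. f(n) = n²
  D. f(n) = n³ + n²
B < A < C < D

Comparing growth rates:
B = n log(n) is O(n log n)
A = n log²(n) is O(n log² n)
C = n² is O(n²)
D = n³ + n² is O(n³)

Therefore, the order from slowest to fastest is: B < A < C < D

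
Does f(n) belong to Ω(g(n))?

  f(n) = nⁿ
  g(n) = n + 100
True

f(n) = nⁿ is O(nⁿ), and g(n) = n + 100 is O(n).
Since O(nⁿ) grows at least as fast as O(n), f(n) = Ω(g(n)) is true.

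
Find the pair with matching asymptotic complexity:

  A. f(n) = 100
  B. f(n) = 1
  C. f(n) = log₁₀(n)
A and B

Examining each function:
  A. 100 is O(1)
  B. 1 is O(1)
  C. log₁₀(n) is O(log n)

Functions A and B both have the same complexity class.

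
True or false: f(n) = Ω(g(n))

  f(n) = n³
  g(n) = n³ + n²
True

f(n) = n³ and g(n) = n³ + n² are both O(n³).
Big-Ω permits equal growth rates (f ≥ c·g for some c > 0), so f(n) = Ω(g(n)) is true.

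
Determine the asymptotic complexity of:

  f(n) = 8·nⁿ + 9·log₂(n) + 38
O(nⁿ)

The dominant term in 8·nⁿ + 9·log₂(n) + 38 is 8·nⁿ, which is Θ(nⁿ).
Lower-order terms (9·log₂(n), 38) are asymptotically negligible.
Constants are absorbed, so the tightest bound is O(nⁿ).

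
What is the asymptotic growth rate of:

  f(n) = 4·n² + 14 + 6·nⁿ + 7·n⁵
Θ(nⁿ)

Order the terms by growth rate: 14 ≺ 4·n² ≺ 7·n⁵ ≺ 6·nⁿ.
The fastest-growing term 6·nⁿ dominates as n → ∞; dropping its constant factor gives Θ(nⁿ).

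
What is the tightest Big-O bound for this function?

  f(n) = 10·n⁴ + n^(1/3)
O(n⁴)

The dominant term in 10·n⁴ + n^(1/3) is 10·n⁴, which is Θ(n⁴).
Lower-order terms (n^(1/3)) are asymptotically negligible.
Constants are absorbed, so the tightest bound is O(n⁴).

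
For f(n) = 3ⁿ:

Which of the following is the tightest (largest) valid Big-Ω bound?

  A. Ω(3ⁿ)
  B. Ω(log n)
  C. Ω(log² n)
A

f(n) = 3ⁿ is Ω(3ⁿ).
All listed options are valid Big-Ω bounds (lower bounds),
but Ω(3ⁿ) is the tightest (largest valid bound).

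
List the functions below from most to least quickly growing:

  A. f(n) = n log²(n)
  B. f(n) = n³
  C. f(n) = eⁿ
C > B > A

Comparing growth rates:
C = eⁿ is O(eⁿ)
B = n³ is O(n³)
A = n log²(n) is O(n log² n)

Therefore, the order from fastest to slowest is: C > B > A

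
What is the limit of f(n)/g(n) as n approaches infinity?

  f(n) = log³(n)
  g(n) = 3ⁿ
0

Since log³(n) (O(log³ n)) grows slower than 3ⁿ (O(3ⁿ)),
the ratio f(n)/g(n) → 0 as n → ∞.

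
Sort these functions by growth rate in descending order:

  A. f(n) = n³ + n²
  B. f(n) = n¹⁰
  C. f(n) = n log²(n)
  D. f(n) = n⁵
B > D > A > C

Comparing growth rates:
B = n¹⁰ is O(n¹⁰)
D = n⁵ is O(n⁵)
A = n³ + n² is O(n³)
C = n log²(n) is O(n log² n)

Therefore, the order from fastest to slowest is: B > D > A > C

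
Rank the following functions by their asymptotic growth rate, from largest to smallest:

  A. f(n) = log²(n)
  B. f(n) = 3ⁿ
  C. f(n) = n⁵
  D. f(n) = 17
B > C > A > D

Comparing growth rates:
B = 3ⁿ is O(3ⁿ)
C = n⁵ is O(n⁵)
A = log²(n) is O(log² n)
D = 17 is O(1)

Therefore, the order from fastest to slowest is: B > C > A > D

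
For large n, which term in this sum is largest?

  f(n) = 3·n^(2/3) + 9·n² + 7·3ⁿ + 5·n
7·3ⁿ

Looking at each term:
  - 3·n^(2/3) is O(n^(2/3))
  - 9·n² is O(n²)
  - 7·3ⁿ is O(3ⁿ)
  - 5·n is O(n)

The term 7·3ⁿ (O(3ⁿ)) grows fastest and dominates all others.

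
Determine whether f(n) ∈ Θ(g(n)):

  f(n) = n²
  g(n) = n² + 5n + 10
True

f(n) = n² and g(n) = n² + 5n + 10 are both O(n²).
Since they have the same asymptotic growth rate, f(n) = Θ(g(n)) is true.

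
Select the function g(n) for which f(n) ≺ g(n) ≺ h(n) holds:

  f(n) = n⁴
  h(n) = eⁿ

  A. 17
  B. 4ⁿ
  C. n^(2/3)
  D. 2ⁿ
D

We need g(n) with n⁴ = o(g(n)) and g(n) = o(eⁿ), i.e. O(n⁴) ≺ g ≺ O(eⁿ).
Check each option:
  A. 17 — O(1) does not grow strictly faster than f(n)
  B. 4ⁿ — O(4ⁿ) does not grow strictly slower than h(n)
  C. n^(2/3) — O(n^(2/3)) does not grow strictly faster than f(n)
  D. 2ⁿ — O(2ⁿ) is strictly between O(n⁴) and O(eⁿ) ✓

Only option D (2ⁿ) lies strictly between.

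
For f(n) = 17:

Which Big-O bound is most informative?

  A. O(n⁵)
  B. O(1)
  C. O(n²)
B

f(n) = 17 is O(1).
All listed options are valid Big-O bounds (upper bounds),
but O(1) is the tightest (smallest valid bound).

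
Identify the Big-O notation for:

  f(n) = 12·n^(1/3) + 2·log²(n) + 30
O(n^(1/3))

The dominant term in 12·n^(1/3) + 2·log²(n) + 30 is 12·n^(1/3), which is Θ(n^(1/3)).
Lower-order terms (2·log²(n), 30) are asymptotically negligible.
Constants are absorbed, so the tightest bound is O(n^(1/3)).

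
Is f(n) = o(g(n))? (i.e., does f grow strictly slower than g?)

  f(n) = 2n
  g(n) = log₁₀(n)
False

f(n) = 2n is O(n), and g(n) = log₁₀(n) is O(log n).
Since O(n) grows faster than or equal to O(log n), f(n) = o(g(n)) is false.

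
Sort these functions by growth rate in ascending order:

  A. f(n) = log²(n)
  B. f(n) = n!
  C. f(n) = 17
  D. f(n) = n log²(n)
C < A < D < B

Comparing growth rates:
C = 17 is O(1)
A = log²(n) is O(log² n)
D = n log²(n) is O(n log² n)
B = n! is O(n!)

Therefore, the order from slowest to fastest is: C < A < D < B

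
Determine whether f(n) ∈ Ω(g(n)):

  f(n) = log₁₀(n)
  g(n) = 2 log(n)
True

f(n) = log₁₀(n) and g(n) = 2 log(n) are both O(log n).
Big-Ω permits equal growth rates (f ≥ c·g for some c > 0), so f(n) = Ω(g(n)) is true.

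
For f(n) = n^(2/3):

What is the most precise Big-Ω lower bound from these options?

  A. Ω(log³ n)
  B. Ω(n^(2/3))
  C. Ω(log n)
B

f(n) = n^(2/3) is Ω(n^(2/3)).
All listed options are valid Big-Ω bounds (lower bounds),
but Ω(n^(2/3)) is the tightest (largest valid bound).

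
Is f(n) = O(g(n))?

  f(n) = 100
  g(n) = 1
True

f(n) = 100 and g(n) = 1 are both O(1).
Big-O permits equal growth rates (f ≤ c·g for some c), so f(n) = O(g(n)) is true.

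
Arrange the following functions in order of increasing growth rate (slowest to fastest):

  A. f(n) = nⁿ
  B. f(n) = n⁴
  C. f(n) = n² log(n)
C < B < A

Comparing growth rates:
C = n² log(n) is O(n² log n)
B = n⁴ is O(n⁴)
A = nⁿ is O(nⁿ)

Therefore, the order from slowest to fastest is: C < B < A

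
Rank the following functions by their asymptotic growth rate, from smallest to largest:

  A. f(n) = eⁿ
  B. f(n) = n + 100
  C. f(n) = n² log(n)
B < C < A

Comparing growth rates:
B = n + 100 is O(n)
C = n² log(n) is O(n² log n)
A = eⁿ is O(eⁿ)

Therefore, the order from slowest to fastest is: B < C < A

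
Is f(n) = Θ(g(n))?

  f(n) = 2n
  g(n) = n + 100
True

f(n) = 2n and g(n) = n + 100 are both O(n).
Since they have the same asymptotic growth rate, f(n) = Θ(g(n)) is true.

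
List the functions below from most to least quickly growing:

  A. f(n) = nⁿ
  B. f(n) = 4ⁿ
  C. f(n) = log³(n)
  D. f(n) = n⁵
A > B > D > C

Comparing growth rates:
A = nⁿ is O(nⁿ)
B = 4ⁿ is O(4ⁿ)
D = n⁵ is O(n⁵)
C = log³(n) is O(log³ n)

Therefore, the order from fastest to slowest is: A > B > D > C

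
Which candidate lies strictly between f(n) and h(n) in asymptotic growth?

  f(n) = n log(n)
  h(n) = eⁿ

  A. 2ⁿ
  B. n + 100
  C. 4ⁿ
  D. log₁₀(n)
A

We need g(n) with n log(n) = o(g(n)) and g(n) = o(eⁿ), i.e. O(n log n) ≺ g ≺ O(eⁿ).
Check each option:
  A. 2ⁿ — O(2ⁿ) is strictly between O(n log n) and O(eⁿ) ✓
  B. n + 100 — O(n) does not grow strictly faster than f(n)
  C. 4ⁿ — O(4ⁿ) does not grow strictly slower than h(n)
  D. log₁₀(n) — O(log n) does not grow strictly faster than f(n)

Only option A (2ⁿ) lies strictly between.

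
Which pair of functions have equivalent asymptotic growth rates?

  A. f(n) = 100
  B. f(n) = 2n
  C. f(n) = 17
A and C

Examining each function:
  A. 100 is O(1)
  B. 2n is O(n)
  C. 17 is O(1)

Functions A and C both have the same complexity class.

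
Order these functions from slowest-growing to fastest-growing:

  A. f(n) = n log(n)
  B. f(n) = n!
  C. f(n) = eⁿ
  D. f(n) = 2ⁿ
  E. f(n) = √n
E < A < D < C < B

Comparing growth rates:
E = √n is O(√n)
A = n log(n) is O(n log n)
D = 2ⁿ is O(2ⁿ)
C = eⁿ is O(eⁿ)
B = n! is O(n!)

Therefore, the order from slowest to fastest is: E < A < D < C < B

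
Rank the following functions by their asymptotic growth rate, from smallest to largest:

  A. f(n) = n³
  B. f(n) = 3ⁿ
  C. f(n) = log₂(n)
C < A < B

Comparing growth rates:
C = log₂(n) is O(log n)
A = n³ is O(n³)
B = 3ⁿ is O(3ⁿ)

Therefore, the order from slowest to fastest is: C < A < B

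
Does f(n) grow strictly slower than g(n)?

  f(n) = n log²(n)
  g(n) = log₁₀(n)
False

f(n) = n log²(n) is O(n log² n), and g(n) = log₁₀(n) is O(log n).
Since O(n log² n) grows faster than or equal to O(log n), f(n) = o(g(n)) is false.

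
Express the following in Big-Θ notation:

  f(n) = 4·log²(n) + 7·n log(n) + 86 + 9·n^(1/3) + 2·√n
Θ(n log n)

Order the terms by growth rate: 86 ≺ 4·log²(n) ≺ 9·n^(1/3) ≺ 2·√n ≺ 7·n log(n).
The fastest-growing term 7·n log(n) dominates as n → ∞; dropping its constant factor gives Θ(n log n).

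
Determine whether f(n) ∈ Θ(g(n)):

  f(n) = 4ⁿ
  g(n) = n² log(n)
False

f(n) = 4ⁿ is O(4ⁿ), and g(n) = n² log(n) is O(n² log n).
Since they have different growth rates, f(n) = Θ(g(n)) is false.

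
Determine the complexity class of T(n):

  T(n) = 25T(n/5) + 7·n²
Θ(n² log n)

Master Theorem: a = 25, b = 5, f(n) = 7·n².
Compute the critical exponent d = log₅(25) = 2.
Compare f(n) = Θ(n²) against n^d:
  k = 2 = d, so f(n) = Θ(n^d) — Case 2.
  Work is balanced across levels: T(n) = Θ(n^d log n) = Θ(n² log n).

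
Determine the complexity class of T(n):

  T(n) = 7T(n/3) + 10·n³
Θ(n³)

Master Theorem: a = 7, b = 3, f(n) = 10·n³.
Compute the critical exponent d = log₃(7) = 1.771.
Compare f(n) = Θ(n³) against n^d:
  k = 3 > d = 1.771, so f(n) = Ω(n^(d+ε)) — Case 3.
  Regularity: a·(n/b)^3/n^3 = a/b^3 = 7/27 < 1 ✓.
  The top-level work dominates: T(n) = Θ(f(n)) = Θ(n³).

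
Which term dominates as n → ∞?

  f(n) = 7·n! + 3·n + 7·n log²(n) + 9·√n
7·n!

Looking at each term:
  - 7·n! is O(n!)
  - 3·n is O(n)
  - 7·n log²(n) is O(n log² n)
  - 9·√n is O(√n)

The term 7·n! (O(n!)) grows fastest and dominates all others.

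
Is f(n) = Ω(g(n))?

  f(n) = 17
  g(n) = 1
True

f(n) = 17 and g(n) = 1 are both O(1).
Big-Ω permits equal growth rates (f ≥ c·g for some c > 0), so f(n) = Ω(g(n)) is true.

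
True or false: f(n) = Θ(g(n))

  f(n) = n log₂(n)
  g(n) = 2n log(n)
True

f(n) = n log₂(n) and g(n) = 2n log(n) are both O(n log n).
Since they have the same asymptotic growth rate, f(n) = Θ(g(n)) is true.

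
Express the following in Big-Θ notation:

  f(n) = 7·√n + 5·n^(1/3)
Θ(√n)

Order the terms by growth rate: 5·n^(1/3) ≺ 7·√n.
The fastest-growing term 7·√n dominates as n → ∞; dropping its constant factor gives Θ(√n).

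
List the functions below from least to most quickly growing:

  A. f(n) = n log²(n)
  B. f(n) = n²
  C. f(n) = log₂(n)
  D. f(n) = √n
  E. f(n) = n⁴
C < D < A < B < E

Comparing growth rates:
C = log₂(n) is O(log n)
D = √n is O(√n)
A = n log²(n) is O(n log² n)
B = n² is O(n²)
E = n⁴ is O(n⁴)

Therefore, the order from slowest to fastest is: C < D < A < B < E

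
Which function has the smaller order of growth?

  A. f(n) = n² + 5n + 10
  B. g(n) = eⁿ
A

f(n) = n² + 5n + 10 is O(n²), while g(n) = eⁿ is O(eⁿ).
Since O(n²) grows slower than O(eⁿ), f(n) is dominated.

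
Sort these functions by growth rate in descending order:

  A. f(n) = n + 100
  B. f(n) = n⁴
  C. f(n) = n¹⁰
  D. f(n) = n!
D > C > B > A

Comparing growth rates:
D = n! is O(n!)
C = n¹⁰ is O(n¹⁰)
B = n⁴ is O(n⁴)
A = n + 100 is O(n)

Therefore, the order from fastest to slowest is: D > C > B > A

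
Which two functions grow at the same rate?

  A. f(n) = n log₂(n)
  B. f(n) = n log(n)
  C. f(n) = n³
A and B

Examining each function:
  A. n log₂(n) is O(n log n)
  B. n log(n) is O(n log n)
  C. n³ is O(n³)

Functions A and B both have the same complexity class.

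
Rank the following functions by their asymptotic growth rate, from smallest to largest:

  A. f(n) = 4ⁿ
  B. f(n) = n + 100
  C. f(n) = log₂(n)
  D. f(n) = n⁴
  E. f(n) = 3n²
C < B < E < D < A

Comparing growth rates:
C = log₂(n) is O(log n)
B = n + 100 is O(n)
E = 3n² is O(n²)
D = n⁴ is O(n⁴)
A = 4ⁿ is O(4ⁿ)

Therefore, the order from slowest to fastest is: C < B < E < D < A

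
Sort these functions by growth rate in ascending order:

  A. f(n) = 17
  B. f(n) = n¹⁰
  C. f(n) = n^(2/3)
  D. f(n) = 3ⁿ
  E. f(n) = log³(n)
A < E < C < B < D

Comparing growth rates:
A = 17 is O(1)
E = log³(n) is O(log³ n)
C = n^(2/3) is O(n^(2/3))
B = n¹⁰ is O(n¹⁰)
D = 3ⁿ is O(3ⁿ)

Therefore, the order from slowest to fastest is: A < E < C < B < D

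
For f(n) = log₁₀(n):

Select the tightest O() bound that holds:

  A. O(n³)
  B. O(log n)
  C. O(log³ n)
B

f(n) = log₁₀(n) is O(log n).
All listed options are valid Big-O bounds (upper bounds),
but O(log n) is the tightest (smallest valid bound).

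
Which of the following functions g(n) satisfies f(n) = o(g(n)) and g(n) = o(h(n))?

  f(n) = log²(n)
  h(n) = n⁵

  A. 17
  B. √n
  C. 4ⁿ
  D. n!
B

We need g(n) with log²(n) = o(g(n)) and g(n) = o(n⁵), i.e. O(log² n) ≺ g ≺ O(n⁵).
Check each option:
  A. 17 — O(1) does not grow strictly faster than f(n)
  B. √n — O(√n) is strictly between O(log² n) and O(n⁵) ✓
  C. 4ⁿ — O(4ⁿ) does not grow strictly slower than h(n)
  D. n! — O(n!) does not grow strictly slower than h(n)

Only option B (√n) lies strictly between.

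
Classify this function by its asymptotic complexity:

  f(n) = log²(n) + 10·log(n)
O(log² n)

The dominant term in log²(n) + 10·log(n) is log²(n), which is Θ(log² n).
Lower-order terms (10·log(n)) are asymptotically negligible.
Constants are absorbed, so the tightest bound is O(log² n).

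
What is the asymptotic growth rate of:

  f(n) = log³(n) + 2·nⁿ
Θ(nⁿ)

Order the terms by growth rate: log³(n) ≺ 2·nⁿ.
The fastest-growing term 2·nⁿ dominates as n → ∞; dropping its constant factor gives Θ(nⁿ).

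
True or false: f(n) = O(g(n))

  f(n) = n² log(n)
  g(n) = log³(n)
False

f(n) = n² log(n) is O(n² log n), and g(n) = log³(n) is O(log³ n).
Since O(n² log n) grows faster than O(log³ n), f(n) = O(g(n)) is false.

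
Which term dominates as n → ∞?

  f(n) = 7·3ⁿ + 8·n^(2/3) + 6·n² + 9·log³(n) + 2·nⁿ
2·nⁿ

Looking at each term:
  - 7·3ⁿ is O(3ⁿ)
  - 8·n^(2/3) is O(n^(2/3))
  - 6·n² is O(n²)
  - 9·log³(n) is O(log³ n)
  - 2·nⁿ is O(nⁿ)

The term 2·nⁿ (O(nⁿ)) grows fastest and dominates all others.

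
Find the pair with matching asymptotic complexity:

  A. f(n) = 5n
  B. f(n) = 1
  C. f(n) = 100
B and C

Examining each function:
  A. 5n is O(n)
  B. 1 is O(1)
  C. 100 is O(1)

Functions B and C both have the same complexity class.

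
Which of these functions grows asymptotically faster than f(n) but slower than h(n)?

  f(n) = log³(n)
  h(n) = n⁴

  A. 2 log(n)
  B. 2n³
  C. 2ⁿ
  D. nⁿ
B

We need g(n) with log³(n) = o(g(n)) and g(n) = o(n⁴), i.e. O(log³ n) ≺ g ≺ O(n⁴).
Check each option:
  A. 2 log(n) — O(log n) does not grow strictly faster than f(n)
  B. 2n³ — O(n³) is strictly between O(log³ n) and O(n⁴) ✓
  C. 2ⁿ — O(2ⁿ) does not grow strictly slower than h(n)
  D. nⁿ — O(nⁿ) does not grow strictly slower than h(n)

Only option B (2n³) lies strictly between.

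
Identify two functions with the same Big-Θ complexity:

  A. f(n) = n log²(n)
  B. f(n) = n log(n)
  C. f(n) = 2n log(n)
B and C

Examining each function:
  A. n log²(n) is O(n log² n)
  B. n log(n) is O(n log n)
  C. 2n log(n) is O(n log n)

Functions B and C both have the same complexity class.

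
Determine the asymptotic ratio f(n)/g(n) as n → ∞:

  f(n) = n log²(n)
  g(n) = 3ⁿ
0

Since n log²(n) (O(n log² n)) grows slower than 3ⁿ (O(3ⁿ)),
the ratio f(n)/g(n) → 0 as n → ∞.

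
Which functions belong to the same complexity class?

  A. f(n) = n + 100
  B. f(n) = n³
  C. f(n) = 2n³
B and C

Examining each function:
  A. n + 100 is O(n)
  B. n³ is O(n³)
  C. 2n³ is O(n³)

Functions B and C both have the same complexity class.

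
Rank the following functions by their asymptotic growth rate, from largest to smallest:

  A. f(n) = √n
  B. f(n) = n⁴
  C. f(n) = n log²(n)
B > C > A

Comparing growth rates:
B = n⁴ is O(n⁴)
C = n log²(n) is O(n log² n)
A = √n is O(√n)

Therefore, the order from fastest to slowest is: B > C > A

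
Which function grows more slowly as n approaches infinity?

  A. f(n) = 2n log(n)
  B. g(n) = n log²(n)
A

f(n) = 2n log(n) is O(n log n), while g(n) = n log²(n) is O(n log² n).
Since O(n log n) grows slower than O(n log² n), f(n) is dominated.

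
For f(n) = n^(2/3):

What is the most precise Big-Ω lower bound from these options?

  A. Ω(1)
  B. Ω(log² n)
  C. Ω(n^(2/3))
C

f(n) = n^(2/3) is Ω(n^(2/3)).
All listed options are valid Big-Ω bounds (lower bounds),
but Ω(n^(2/3)) is the tightest (largest valid bound).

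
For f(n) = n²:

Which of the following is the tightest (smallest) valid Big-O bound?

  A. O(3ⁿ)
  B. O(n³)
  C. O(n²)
C

f(n) = n² is O(n²).
All listed options are valid Big-O bounds (upper bounds),
but O(n²) is the tightest (smallest valid bound).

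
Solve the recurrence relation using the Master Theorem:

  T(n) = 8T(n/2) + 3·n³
Θ(n³ log n)

Master Theorem: a = 8, b = 2, f(n) = 3·n³.
Compute the critical exponent d = log₂(8) = 3.
Compare f(n) = Θ(n³) against n^d:
  k = 3 = d, so f(n) = Θ(n^d) — Case 2.
  Work is balanced across levels: T(n) = Θ(n^d log n) = Θ(n³ log n).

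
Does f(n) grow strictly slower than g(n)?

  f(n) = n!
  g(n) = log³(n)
False

f(n) = n! is O(n!), and g(n) = log³(n) is O(log³ n).
Since O(n!) grows faster than or equal to O(log³ n), f(n) = o(g(n)) is false.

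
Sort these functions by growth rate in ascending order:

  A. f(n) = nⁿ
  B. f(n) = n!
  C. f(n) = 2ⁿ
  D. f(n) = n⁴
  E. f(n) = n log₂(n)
E < D < C < B < A

Comparing growth rates:
E = n log₂(n) is O(n log n)
D = n⁴ is O(n⁴)
C = 2ⁿ is O(2ⁿ)
B = n! is O(n!)
A = nⁿ is O(nⁿ)

Therefore, the order from slowest to fastest is: E < D < C < B < A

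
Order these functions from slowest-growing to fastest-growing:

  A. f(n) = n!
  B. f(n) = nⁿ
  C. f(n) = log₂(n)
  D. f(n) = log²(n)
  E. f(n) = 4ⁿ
C < D < E < A < B

Comparing growth rates:
C = log₂(n) is O(log n)
D = log²(n) is O(log² n)
E = 4ⁿ is O(4ⁿ)
A = n! is O(n!)
B = nⁿ is O(nⁿ)

Therefore, the order from slowest to fastest is: C < D < E < A < B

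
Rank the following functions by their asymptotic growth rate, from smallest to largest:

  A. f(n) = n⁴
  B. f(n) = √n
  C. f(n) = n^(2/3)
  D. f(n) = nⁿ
B < C < A < D

Comparing growth rates:
B = √n is O(√n)
C = n^(2/3) is O(n^(2/3))
A = n⁴ is O(n⁴)
D = nⁿ is O(nⁿ)

Therefore, the order from slowest to fastest is: B < C < A < D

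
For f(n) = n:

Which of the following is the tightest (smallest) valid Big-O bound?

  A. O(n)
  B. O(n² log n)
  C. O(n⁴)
A

f(n) = n is O(n).
All listed options are valid Big-O bounds (upper bounds),
but O(n) is the tightest (smallest valid bound).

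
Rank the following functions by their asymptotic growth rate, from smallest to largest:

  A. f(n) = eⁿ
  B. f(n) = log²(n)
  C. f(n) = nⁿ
B < A < C

Comparing growth rates:
B = log²(n) is O(log² n)
A = eⁿ is O(eⁿ)
C = nⁿ is O(nⁿ)

Therefore, the order from slowest to fastest is: B < A < C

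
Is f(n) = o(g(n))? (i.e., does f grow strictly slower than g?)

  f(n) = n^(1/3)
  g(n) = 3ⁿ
True

f(n) = n^(1/3) is O(n^(1/3)), and g(n) = 3ⁿ is O(3ⁿ).
Since O(n^(1/3)) grows strictly slower than O(3ⁿ), f(n) = o(g(n)) is true.
This means lim(n→∞) f(n)/g(n) = 0.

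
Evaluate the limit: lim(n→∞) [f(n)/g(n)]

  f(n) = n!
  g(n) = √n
∞

Since n! (O(n!)) grows faster than √n (O(√n)),
the ratio f(n)/g(n) → ∞ as n → ∞.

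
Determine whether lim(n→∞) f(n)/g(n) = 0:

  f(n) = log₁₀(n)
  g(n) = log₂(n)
False

f(n) = log₁₀(n) is O(log n), and g(n) = log₂(n) is O(log n).
Since they have the same growth rate, f(n) = o(g(n)) is false.
(f = o(g) requires f to grow strictly slower, not equal.)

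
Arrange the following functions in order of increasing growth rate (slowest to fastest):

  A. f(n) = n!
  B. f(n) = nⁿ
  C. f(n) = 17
C < A < B

Comparing growth rates:
C = 17 is O(1)
A = n! is O(n!)
B = nⁿ is O(nⁿ)

Therefore, the order from slowest to fastest is: C < A < B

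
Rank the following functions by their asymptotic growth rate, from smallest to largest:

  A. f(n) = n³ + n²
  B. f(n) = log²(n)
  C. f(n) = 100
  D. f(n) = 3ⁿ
C < B < A < D

Comparing growth rates:
C = 100 is O(1)
B = log²(n) is O(log² n)
A = n³ + n² is O(n³)
D = 3ⁿ is O(3ⁿ)

Therefore, the order from slowest to fastest is: C < B < A < D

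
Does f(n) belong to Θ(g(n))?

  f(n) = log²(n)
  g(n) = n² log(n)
False

f(n) = log²(n) is O(log² n), and g(n) = n² log(n) is O(n² log n).
Since they have different growth rates, f(n) = Θ(g(n)) is false.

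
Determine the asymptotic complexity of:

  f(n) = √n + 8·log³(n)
O(√n)

The dominant term in √n + 8·log³(n) is √n, which is Θ(√n).
Lower-order terms (8·log³(n)) are asymptotically negligible.
Constants are absorbed, so the tightest bound is O(√n).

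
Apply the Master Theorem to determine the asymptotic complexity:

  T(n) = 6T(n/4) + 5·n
Θ(n^log₄(6))

Master Theorem: a = 6, b = 4, f(n) = 5·n.
Compute the critical exponent d = log₄(6) = 1.292.
Compare f(n) = Θ(n) against n^d:
  k = 1 < d = 1.292, so f(n) = O(n^(d-ε)) — Case 1.
  The recursion cost dominates: T(n) = Θ(n^d) = Θ(n^log₄(6)).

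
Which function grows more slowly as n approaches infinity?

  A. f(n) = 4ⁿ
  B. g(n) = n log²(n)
B

f(n) = 4ⁿ is O(4ⁿ), while g(n) = n log²(n) is O(n log² n).
Since O(n log² n) grows slower than O(4ⁿ), g(n) is dominated.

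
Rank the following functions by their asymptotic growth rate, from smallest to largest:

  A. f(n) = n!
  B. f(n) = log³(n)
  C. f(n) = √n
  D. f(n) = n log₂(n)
B < C < D < A

Comparing growth rates:
B = log³(n) is O(log³ n)
C = √n is O(√n)
D = n log₂(n) is O(n log n)
A = n! is O(n!)

Therefore, the order from slowest to fastest is: B < C < D < A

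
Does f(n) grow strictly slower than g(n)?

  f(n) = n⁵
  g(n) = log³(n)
False

f(n) = n⁵ is O(n⁵), and g(n) = log³(n) is O(log³ n).
Since O(n⁵) grows faster than or equal to O(log³ n), f(n) = o(g(n)) is false.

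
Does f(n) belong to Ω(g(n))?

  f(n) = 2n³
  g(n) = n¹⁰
False

f(n) = 2n³ is O(n³), and g(n) = n¹⁰ is O(n¹⁰).
Since O(n³) grows slower than O(n¹⁰), f(n) = Ω(g(n)) is false.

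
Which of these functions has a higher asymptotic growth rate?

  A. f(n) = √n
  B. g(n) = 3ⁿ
B

f(n) = √n is O(√n), while g(n) = 3ⁿ is O(3ⁿ).
Since O(3ⁿ) grows faster than O(√n), g(n) dominates.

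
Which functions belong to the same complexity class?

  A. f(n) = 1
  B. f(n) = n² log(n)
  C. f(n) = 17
A and C

Examining each function:
  A. 1 is O(1)
  B. n² log(n) is O(n² log n)
  C. 17 is O(1)

Functions A and C both have the same complexity class.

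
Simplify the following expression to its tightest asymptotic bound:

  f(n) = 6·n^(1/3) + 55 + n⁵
Θ(n⁵)

Order the terms by growth rate: 55 ≺ 6·n^(1/3) ≺ n⁵.
The fastest-growing term n⁵ dominates as n → ∞; dropping its constant factor gives Θ(n⁵).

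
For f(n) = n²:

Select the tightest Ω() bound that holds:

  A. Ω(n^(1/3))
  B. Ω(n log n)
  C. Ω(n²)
C

f(n) = n² is Ω(n²).
All listed options are valid Big-Ω bounds (lower bounds),
but Ω(n²) is the tightest (largest valid bound).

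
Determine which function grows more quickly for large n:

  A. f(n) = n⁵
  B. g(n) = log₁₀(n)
A

f(n) = n⁵ is O(n⁵), while g(n) = log₁₀(n) is O(log n).
Since O(n⁵) grows faster than O(log n), f(n) dominates.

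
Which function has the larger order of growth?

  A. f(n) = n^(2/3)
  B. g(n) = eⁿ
B

f(n) = n^(2/3) is O(n^(2/3)), while g(n) = eⁿ is O(eⁿ).
Since O(eⁿ) grows faster than O(n^(2/3)), g(n) dominates.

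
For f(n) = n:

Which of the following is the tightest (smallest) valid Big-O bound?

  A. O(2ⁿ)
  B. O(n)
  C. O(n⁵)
B

f(n) = n is O(n).
All listed options are valid Big-O bounds (upper bounds),
but O(n) is the tightest (smallest valid bound).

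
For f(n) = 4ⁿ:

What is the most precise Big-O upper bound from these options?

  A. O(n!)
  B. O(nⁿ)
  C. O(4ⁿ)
C

f(n) = 4ⁿ is O(4ⁿ).
All listed options are valid Big-O bounds (upper bounds),
but O(4ⁿ) is the tightest (smallest valid bound).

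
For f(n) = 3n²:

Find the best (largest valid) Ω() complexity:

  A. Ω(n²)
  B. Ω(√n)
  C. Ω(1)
A

f(n) = 3n² is Ω(n²).
All listed options are valid Big-Ω bounds (lower bounds),
but Ω(n²) is the tightest (largest valid bound).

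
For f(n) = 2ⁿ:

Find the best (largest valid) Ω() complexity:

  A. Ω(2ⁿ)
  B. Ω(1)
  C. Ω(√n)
A

f(n) = 2ⁿ is Ω(2ⁿ).
All listed options are valid Big-Ω bounds (lower bounds),
but Ω(2ⁿ) is the tightest (largest valid bound).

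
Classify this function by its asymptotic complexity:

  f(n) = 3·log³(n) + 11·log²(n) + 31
O(log³ n)

The dominant term in 3·log³(n) + 11·log²(n) + 31 is 3·log³(n), which is Θ(log³ n).
Lower-order terms (11·log²(n), 31) are asymptotically negligible.
Constants are absorbed, so the tightest bound is O(log³ n).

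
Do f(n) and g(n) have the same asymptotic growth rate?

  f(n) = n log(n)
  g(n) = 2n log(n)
True

f(n) = n log(n) and g(n) = 2n log(n) are both O(n log n).
Since they have the same asymptotic growth rate, f(n) = Θ(g(n)) is true.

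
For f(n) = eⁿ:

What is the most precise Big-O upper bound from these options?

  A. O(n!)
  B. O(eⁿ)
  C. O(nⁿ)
B

f(n) = eⁿ is O(eⁿ).
All listed options are valid Big-O bounds (upper bounds),
but O(eⁿ) is the tightest (smallest valid bound).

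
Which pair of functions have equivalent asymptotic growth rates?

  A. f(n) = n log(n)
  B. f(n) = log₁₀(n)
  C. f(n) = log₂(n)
B and C

Examining each function:
  A. n log(n) is O(n log n)
  B. log₁₀(n) is O(log n)
  C. log₂(n) is O(log n)

Functions B and C both have the same complexity class.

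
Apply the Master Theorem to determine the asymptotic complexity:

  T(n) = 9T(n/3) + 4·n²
Θ(n² log n)

Master Theorem: a = 9, b = 3, f(n) = 4·n².
Compute the critical exponent d = log₃(9) = 2.
Compare f(n) = Θ(n²) against n^d:
  k = 2 = d, so f(n) = Θ(n^d) — Case 2.
  Work is balanced across levels: T(n) = Θ(n^d log n) = Θ(n² log n).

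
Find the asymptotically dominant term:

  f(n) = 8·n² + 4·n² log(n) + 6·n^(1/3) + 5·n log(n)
4·n² log(n)

Looking at each term:
  - 8·n² is O(n²)
  - 4·n² log(n) is O(n² log n)
  - 6·n^(1/3) is O(n^(1/3))
  - 5·n log(n) is O(n log n)

The term 4·n² log(n) (O(n² log n)) grows fastest and dominates all others.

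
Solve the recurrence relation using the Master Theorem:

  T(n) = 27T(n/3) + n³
Θ(n³ log n)

Master Theorem: a = 27, b = 3, f(n) = n³.
Compute the critical exponent d = log₃(27) = 3.
Compare f(n) = Θ(n³) against n^d:
  k = 3 = d, so f(n) = Θ(n^d) — Case 2.
  Work is balanced across levels: T(n) = Θ(n^d log n) = Θ(n³ log n).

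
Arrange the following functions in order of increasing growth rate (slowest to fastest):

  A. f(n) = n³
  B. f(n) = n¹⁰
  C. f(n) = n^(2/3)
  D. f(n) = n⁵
C < A < D < B

Comparing growth rates:
C = n^(2/3) is O(n^(2/3))
A = n³ is O(n³)
D = n⁵ is O(n⁵)
B = n¹⁰ is O(n¹⁰)

Therefore, the order from slowest to fastest is: C < A < D < B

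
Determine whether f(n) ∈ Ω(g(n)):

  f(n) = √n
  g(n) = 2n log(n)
False

f(n) = √n is O(√n), and g(n) = 2n log(n) is O(n log n).
Since O(√n) grows slower than O(n log n), f(n) = Ω(g(n)) is false.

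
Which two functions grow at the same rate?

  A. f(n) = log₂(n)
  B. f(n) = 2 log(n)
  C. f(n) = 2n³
A and B

Examining each function:
  A. log₂(n) is O(log n)
  B. 2 log(n) is O(log n)
  C. 2n³ is O(n³)

Functions A and B both have the same complexity class.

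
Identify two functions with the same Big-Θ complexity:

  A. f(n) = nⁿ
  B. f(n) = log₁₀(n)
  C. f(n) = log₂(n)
B and C

Examining each function:
  A. nⁿ is O(nⁿ)
  B. log₁₀(n) is O(log n)
  C. log₂(n) is O(log n)

Functions B and C both have the same complexity class.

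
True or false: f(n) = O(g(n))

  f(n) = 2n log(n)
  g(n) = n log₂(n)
True

f(n) = 2n log(n) and g(n) = n log₂(n) are both O(n log n).
Big-O permits equal growth rates (f ≤ c·g for some c), so f(n) = O(g(n)) is true.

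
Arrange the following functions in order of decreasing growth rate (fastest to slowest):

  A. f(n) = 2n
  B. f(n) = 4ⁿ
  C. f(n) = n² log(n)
B > C > A

Comparing growth rates:
B = 4ⁿ is O(4ⁿ)
C = n² log(n) is O(n² log n)
A = 2n is O(n)

Therefore, the order from fastest to slowest is: B > C > A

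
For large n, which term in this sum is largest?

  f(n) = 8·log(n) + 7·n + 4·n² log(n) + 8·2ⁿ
8·2ⁿ

Looking at each term:
  - 8·log(n) is O(log n)
  - 7·n is O(n)
  - 4·n² log(n) is O(n² log n)
  - 8·2ⁿ is O(2ⁿ)

The term 8·2ⁿ (O(2ⁿ)) grows fastest and dominates all others.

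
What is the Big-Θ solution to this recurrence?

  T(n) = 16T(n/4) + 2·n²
Θ(n² log n)

Master Theorem: a = 16, b = 4, f(n) = 2·n².
Compute the critical exponent d = log₄(16) = 2.
Compare f(n) = Θ(n²) against n^d:
  k = 2 = d, so f(n) = Θ(n^d) — Case 2.
  Work is balanced across levels: T(n) = Θ(n^d log n) = Θ(n² log n).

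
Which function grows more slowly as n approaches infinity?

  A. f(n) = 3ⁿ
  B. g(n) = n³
B

f(n) = 3ⁿ is O(3ⁿ), while g(n) = n³ is O(n³).
Since O(n³) grows slower than O(3ⁿ), g(n) is dominated.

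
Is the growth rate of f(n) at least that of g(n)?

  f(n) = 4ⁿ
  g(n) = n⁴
True

f(n) = 4ⁿ is O(4ⁿ), and g(n) = n⁴ is O(n⁴).
Since O(4ⁿ) grows at least as fast as O(n⁴), f(n) = Ω(g(n)) is true.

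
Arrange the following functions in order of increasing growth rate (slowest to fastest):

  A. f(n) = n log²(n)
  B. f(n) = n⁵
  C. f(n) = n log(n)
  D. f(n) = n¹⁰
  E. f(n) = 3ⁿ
C < A < B < D < E

Comparing growth rates:
C = n log(n) is O(n log n)
A = n log²(n) is O(n log² n)
B = n⁵ is O(n⁵)
D = n¹⁰ is O(n¹⁰)
E = 3ⁿ is O(3ⁿ)

Therefore, the order from slowest to fastest is: C < A < B < D < E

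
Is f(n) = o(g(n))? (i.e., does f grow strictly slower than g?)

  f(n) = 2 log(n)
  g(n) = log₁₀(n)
False

f(n) = 2 log(n) is O(log n), and g(n) = log₁₀(n) is O(log n).
Since they have the same growth rate, f(n) = o(g(n)) is false.
(f = o(g) requires f to grow strictly slower, not equal.)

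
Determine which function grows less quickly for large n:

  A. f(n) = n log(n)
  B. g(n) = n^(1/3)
B

f(n) = n log(n) is O(n log n), while g(n) = n^(1/3) is O(n^(1/3)).
Since O(n^(1/3)) grows slower than O(n log n), g(n) is dominated.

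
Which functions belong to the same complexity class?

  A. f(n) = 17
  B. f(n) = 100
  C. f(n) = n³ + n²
A and B

Examining each function:
  A. 17 is O(1)
  B. 100 is O(1)
  C. n³ + n² is O(n³)

Functions A and B both have the same complexity class.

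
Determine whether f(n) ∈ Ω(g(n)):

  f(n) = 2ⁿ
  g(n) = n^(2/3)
True

f(n) = 2ⁿ is O(2ⁿ), and g(n) = n^(2/3) is O(n^(2/3)).
Since O(2ⁿ) grows at least as fast as O(n^(2/3)), f(n) = Ω(g(n)) is true.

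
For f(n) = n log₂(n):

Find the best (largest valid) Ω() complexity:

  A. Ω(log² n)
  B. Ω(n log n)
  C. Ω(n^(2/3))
B

f(n) = n log₂(n) is Ω(n log n).
All listed options are valid Big-Ω bounds (lower bounds),
but Ω(n log n) is the tightest (largest valid bound).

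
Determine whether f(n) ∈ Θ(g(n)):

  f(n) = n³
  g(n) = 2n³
True

f(n) = n³ and g(n) = 2n³ are both O(n³).
Since they have the same asymptotic growth rate, f(n) = Θ(g(n)) is true.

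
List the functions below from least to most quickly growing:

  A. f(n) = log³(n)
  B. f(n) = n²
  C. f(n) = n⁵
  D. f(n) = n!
A < B < C < D

Comparing growth rates:
A = log³(n) is O(log³ n)
B = n² is O(n²)
C = n⁵ is O(n⁵)
D = n! is O(n!)

Therefore, the order from slowest to fastest is: A < B < C < D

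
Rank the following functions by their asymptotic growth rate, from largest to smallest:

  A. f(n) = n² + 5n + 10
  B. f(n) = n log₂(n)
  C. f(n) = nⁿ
C > A > B

Comparing growth rates:
C = nⁿ is O(nⁿ)
A = n² + 5n + 10 is O(n²)
B = n log₂(n) is O(n log n)

Therefore, the order from fastest to slowest is: C > A > B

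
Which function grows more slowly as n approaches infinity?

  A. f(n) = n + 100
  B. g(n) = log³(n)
B

f(n) = n + 100 is O(n), while g(n) = log³(n) is O(log³ n).
Since O(log³ n) grows slower than O(n), g(n) is dominated.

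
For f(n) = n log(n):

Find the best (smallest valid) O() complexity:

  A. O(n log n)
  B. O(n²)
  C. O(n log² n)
A

f(n) = n log(n) is O(n log n).
All listed options are valid Big-O bounds (upper bounds),
but O(n log n) is the tightest (smallest valid bound).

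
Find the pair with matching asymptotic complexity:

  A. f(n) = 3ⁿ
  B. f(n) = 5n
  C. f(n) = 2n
B and C

Examining each function:
  A. 3ⁿ is O(3ⁿ)
  B. 5n is O(n)
  C. 2n is O(n)

Functions B and C both have the same complexity class.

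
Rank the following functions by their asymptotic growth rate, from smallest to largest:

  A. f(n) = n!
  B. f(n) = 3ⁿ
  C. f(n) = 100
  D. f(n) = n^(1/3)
C < D < B < A

Comparing growth rates:
C = 100 is O(1)
D = n^(1/3) is O(n^(1/3))
B = 3ⁿ is O(3ⁿ)
A = n! is O(n!)

Therefore, the order from slowest to fastest is: C < D < B < A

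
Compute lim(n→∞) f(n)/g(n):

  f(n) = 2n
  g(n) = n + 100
2

Since 2n and n + 100 have the same growth rate (O(n)),
the ratio converges to a constant: 2.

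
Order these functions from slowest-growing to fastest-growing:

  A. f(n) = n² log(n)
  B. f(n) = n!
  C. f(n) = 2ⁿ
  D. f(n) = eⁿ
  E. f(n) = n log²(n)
E < A < C < D < B

Comparing growth rates:
E = n log²(n) is O(n log² n)
A = n² log(n) is O(n² log n)
C = 2ⁿ is O(2ⁿ)
D = eⁿ is O(eⁿ)
B = n! is O(n!)

Therefore, the order from slowest to fastest is: E < A < C < D < B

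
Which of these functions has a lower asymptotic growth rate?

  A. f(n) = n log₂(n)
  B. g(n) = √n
B

f(n) = n log₂(n) is O(n log n), while g(n) = √n is O(√n).
Since O(√n) grows slower than O(n log n), g(n) is dominated.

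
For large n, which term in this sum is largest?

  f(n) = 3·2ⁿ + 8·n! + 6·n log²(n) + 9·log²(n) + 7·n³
8·n!

Looking at each term:
  - 3·2ⁿ is O(2ⁿ)
  - 8·n! is O(n!)
  - 6·n log²(n) is O(n log² n)
  - 9·log²(n) is O(log² n)
  - 7·n³ is O(n³)

The term 8·n! (O(n!)) grows fastest and dominates all others.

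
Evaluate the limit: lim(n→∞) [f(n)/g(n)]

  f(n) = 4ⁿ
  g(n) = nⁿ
0

Since 4ⁿ (O(4ⁿ)) grows slower than nⁿ (O(nⁿ)),
the ratio f(n)/g(n) → 0 as n → ∞.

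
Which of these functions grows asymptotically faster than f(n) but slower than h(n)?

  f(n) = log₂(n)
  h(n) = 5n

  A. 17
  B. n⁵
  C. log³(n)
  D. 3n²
C

We need g(n) with log₂(n) = o(g(n)) and g(n) = o(5n), i.e. O(log n) ≺ g ≺ O(n).
Check each option:
  A. 17 — O(1) does not grow strictly faster than f(n)
  B. n⁵ — O(n⁵) does not grow strictly slower than h(n)
  C. log³(n) — O(log³ n) is strictly between O(log n) and O(n) ✓
  D. 3n² — O(n²) does not grow strictly slower than h(n)

Only option C (log³(n)) lies strictly between.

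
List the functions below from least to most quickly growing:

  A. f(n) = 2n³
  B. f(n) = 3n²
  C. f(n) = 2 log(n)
C < B < A

Comparing growth rates:
C = 2 log(n) is O(log n)
B = 3n² is O(n²)
A = 2n³ is O(n³)

Therefore, the order from slowest to fastest is: C < B < A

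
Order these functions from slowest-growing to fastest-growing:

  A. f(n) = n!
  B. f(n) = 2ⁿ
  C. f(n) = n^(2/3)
C < B < A

Comparing growth rates:
C = n^(2/3) is O(n^(2/3))
B = 2ⁿ is O(2ⁿ)
A = n! is O(n!)

Therefore, the order from slowest to fastest is: C < B < A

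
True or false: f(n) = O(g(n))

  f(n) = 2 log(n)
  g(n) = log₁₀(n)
True

f(n) = 2 log(n) and g(n) = log₁₀(n) are both O(log n).
Big-O permits equal growth rates (f ≤ c·g for some c), so f(n) = O(g(n)) is true.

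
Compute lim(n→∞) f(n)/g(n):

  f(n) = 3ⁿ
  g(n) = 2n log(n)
∞

Since 3ⁿ (O(3ⁿ)) grows faster than 2n log(n) (O(n log n)),
the ratio f(n)/g(n) → ∞ as n → ∞.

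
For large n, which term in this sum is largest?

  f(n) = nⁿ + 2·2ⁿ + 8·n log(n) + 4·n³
nⁿ

Looking at each term:
  - nⁿ is O(nⁿ)
  - 2·2ⁿ is O(2ⁿ)
  - 8·n log(n) is O(n log n)
  - 4·n³ is O(n³)

The term nⁿ (O(nⁿ)) grows fastest and dominates all others.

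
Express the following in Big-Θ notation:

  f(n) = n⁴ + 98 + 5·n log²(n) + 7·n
Θ(n⁴)

Order the terms by growth rate: 98 ≺ 7·n ≺ 5·n log²(n) ≺ n⁴.
The fastest-growing term n⁴ dominates as n → ∞; dropping its constant factor gives Θ(n⁴).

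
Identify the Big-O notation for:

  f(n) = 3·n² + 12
O(n²)

The dominant term in 3·n² + 12 is 3·n², which is Θ(n²).
Lower-order terms (12) are asymptotically negligible.
Constants are absorbed, so the tightest bound is O(n²).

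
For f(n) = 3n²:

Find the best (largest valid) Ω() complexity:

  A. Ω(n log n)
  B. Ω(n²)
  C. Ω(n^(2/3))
B

f(n) = 3n² is Ω(n²).
All listed options are valid Big-Ω bounds (lower bounds),
but Ω(n²) is the tightest (largest valid bound).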